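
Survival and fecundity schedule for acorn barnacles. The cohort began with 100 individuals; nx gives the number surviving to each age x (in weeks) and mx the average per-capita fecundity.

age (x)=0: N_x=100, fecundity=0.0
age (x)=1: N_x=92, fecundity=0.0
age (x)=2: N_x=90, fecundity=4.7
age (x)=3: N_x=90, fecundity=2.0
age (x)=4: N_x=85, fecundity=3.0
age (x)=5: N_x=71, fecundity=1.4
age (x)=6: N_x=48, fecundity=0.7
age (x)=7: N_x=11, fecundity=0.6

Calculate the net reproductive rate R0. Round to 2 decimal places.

9.98

lx = nx/n0 = nx/100: 1, 0.92, 0.9, 0.9, 0.85, 0.71, 0.48, 0.11
lx·mx by age: 0, 0, 4.23, 1.8, 2.55, 0.994, 0.336, 0.066
R0 = Σ lx·mx = 9.976 → 9.98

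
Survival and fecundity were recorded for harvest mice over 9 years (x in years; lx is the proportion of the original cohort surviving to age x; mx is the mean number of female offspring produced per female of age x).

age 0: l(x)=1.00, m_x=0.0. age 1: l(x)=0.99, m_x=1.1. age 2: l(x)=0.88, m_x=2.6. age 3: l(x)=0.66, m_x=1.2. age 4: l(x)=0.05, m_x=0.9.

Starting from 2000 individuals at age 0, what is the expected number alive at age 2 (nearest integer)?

Expected survivors = N0 · l_2 = 2000 × 0.88 = 1760 → 1760

1760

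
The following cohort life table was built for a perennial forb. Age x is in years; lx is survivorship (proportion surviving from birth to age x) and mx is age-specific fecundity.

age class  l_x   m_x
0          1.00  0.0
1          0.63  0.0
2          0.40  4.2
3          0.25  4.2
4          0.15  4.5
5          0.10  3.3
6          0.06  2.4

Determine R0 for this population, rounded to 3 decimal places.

3.879

lx·mx by age: 0, 0, 1.68, 1.05, 0.675, 0.33, 0.144
R0 = Σ lx·mx = 3.879 → 3.879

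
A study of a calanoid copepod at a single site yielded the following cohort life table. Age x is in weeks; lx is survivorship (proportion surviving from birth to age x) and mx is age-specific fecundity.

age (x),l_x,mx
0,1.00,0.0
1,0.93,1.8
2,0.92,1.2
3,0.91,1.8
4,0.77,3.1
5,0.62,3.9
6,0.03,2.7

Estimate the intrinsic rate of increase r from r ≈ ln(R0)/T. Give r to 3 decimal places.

R0 = Σ lx·mx = 0 + 1.674 + 1.104 + 1.638 + 2.387 + 2.418 + 0.081 = 9.302
Σ x·lx·mx = 30.92; T = 30.92/9.302 = 3.32402…
r ≈ ln(R0)/T = ln(9.302)/3.32402… = 0.67094… → 0.671

0.671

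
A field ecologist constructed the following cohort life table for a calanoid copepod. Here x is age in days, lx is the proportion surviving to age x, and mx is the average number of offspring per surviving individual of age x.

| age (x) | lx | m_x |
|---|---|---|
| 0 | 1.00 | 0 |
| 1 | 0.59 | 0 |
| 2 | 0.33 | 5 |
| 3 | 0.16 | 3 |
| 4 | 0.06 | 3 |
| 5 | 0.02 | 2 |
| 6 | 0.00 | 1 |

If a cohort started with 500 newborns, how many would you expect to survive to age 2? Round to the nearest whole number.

165

Expected survivors = N0 · l_2 = 500 × 0.33 = 165 → 165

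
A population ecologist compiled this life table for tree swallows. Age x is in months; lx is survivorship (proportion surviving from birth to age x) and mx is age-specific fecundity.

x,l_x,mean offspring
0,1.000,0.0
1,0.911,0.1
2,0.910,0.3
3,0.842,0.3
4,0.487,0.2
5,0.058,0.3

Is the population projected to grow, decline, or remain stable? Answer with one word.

declining

R0 = Σ lx·mx = 0 + 0.0911 + 0.273 + 0.2526 + 0.0974 + 0.0174 = 0.7315
R0 < 1, so the population is declining.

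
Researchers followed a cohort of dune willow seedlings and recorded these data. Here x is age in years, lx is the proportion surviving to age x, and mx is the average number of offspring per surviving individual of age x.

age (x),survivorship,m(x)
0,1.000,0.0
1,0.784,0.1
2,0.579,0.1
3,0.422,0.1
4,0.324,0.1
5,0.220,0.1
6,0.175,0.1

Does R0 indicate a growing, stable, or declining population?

declining

R0 = Σ lx·mx = 0 + 0.0784 + 0.0579 + 0.0422 + 0.0324 + 0.022 + 0.0175 = 0.2504
R0 < 1, so the population is declining.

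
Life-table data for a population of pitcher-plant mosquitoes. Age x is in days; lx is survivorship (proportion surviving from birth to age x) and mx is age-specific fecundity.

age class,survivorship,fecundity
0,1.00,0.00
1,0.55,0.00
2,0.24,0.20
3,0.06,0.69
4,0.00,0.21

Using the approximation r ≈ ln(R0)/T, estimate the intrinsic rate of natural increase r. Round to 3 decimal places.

-0.980

R0 = Σ lx·mx = 0 + 0 + 0.048 + 0.0414 + 0 = 0.0894
Σ x·lx·mx = 0.2202; T = 0.2202/0.0894 = 2.46309…
r ≈ ln(R0)/T = ln(0.0894)/2.46309… = -0.98033… → -0.980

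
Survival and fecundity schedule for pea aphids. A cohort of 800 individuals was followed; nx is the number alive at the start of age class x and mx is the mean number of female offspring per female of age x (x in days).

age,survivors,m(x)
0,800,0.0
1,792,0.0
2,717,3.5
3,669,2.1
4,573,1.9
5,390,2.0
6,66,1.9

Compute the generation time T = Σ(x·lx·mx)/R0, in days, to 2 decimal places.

3.09

lx = nx/n0 = nx/800: 1, 0.99, 0.89625, 0.83625, 0.71625, 0.4875, 0.0825
lx·mx: 0, 0, 3.136875, 1.756125, 1.360875, 0.975, 0.15675 → R0 = 7.385625
x·lx·mx: 0, 0, 6.27375, 5.268375, 5.4435, 4.875, 0.9405 → Σ = 22.801125
T = 22.801125 / 7.385625 = 3.08723… → 3.09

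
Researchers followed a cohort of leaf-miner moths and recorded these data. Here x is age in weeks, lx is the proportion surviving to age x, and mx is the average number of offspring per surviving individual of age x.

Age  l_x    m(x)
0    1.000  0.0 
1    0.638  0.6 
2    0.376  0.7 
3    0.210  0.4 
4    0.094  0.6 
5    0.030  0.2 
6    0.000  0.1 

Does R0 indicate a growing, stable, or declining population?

R0 = Σ lx·mx = 0 + 0.3828 + 0.2632 + 0.084 + 0.0564 + 0.006 + 0 = 0.7924
R0 < 1, so the population is declining.

declining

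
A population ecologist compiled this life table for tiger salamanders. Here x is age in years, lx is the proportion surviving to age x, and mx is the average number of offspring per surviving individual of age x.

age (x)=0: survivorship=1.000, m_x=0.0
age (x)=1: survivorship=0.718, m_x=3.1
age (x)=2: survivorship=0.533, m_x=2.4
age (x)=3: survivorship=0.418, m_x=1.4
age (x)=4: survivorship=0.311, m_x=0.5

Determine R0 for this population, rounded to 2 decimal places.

4.25

lx·mx by age: 0, 2.2258, 1.2792, 0.5852, 0.1555
R0 = Σ lx·mx = 4.2457 → 4.25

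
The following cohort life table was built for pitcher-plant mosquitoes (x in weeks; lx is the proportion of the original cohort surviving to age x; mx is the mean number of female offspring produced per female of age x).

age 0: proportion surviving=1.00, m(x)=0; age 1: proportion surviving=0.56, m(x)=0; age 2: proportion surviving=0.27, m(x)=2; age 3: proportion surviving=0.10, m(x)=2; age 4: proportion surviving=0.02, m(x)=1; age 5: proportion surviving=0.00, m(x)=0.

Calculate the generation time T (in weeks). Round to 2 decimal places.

2.32

lx·mx: 0, 0, 0.54, 0.2, 0.02, 0 → R0 = 0.76
x·lx·mx: 0, 0, 1.08, 0.6, 0.08, 0 → Σ = 1.76
T = 1.76 / 0.76 = 2.315789… → 2.32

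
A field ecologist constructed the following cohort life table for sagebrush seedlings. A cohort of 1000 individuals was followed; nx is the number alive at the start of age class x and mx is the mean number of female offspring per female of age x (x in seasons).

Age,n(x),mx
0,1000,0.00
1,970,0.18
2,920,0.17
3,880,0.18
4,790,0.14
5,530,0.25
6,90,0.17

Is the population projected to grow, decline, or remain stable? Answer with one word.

declining

lx = nx/n0 = nx/1000: 1, 0.97, 0.92, 0.88, 0.79, 0.53, 0.09
R0 = Σ lx·mx = 0 + 0.1746 + 0.1564 + 0.1584 + 0.1106 + 0.1325 + 0.0153 = 0.7478
R0 < 1, so the population is declining.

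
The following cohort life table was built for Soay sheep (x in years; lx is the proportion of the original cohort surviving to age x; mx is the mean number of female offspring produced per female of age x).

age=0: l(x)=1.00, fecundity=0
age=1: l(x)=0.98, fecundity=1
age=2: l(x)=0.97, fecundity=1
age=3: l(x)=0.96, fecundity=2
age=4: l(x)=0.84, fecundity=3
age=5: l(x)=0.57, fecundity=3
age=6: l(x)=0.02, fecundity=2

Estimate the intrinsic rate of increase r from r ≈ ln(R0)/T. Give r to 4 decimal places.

R0 = Σ lx·mx = 0 + 0.98 + 0.97 + 1.92 + 2.52 + 1.71 + 0.04 = 8.14
Σ x·lx·mx = 27.55; T = 27.55/8.14 = 3.38452…
r ≈ ln(R0)/T = ln(8.14)/3.38452… = 0.619523… → 0.6195

0.6195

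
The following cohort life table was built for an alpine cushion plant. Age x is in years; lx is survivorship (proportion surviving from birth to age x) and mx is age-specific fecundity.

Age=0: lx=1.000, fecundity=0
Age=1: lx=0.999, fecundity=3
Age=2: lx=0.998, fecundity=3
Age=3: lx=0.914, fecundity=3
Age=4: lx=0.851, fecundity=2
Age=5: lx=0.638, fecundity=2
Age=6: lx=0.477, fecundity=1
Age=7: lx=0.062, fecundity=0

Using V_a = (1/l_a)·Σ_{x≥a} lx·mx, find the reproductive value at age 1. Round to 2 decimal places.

lx·mx for x ≥ 1: 2.997, 2.994, 2.742, 1.702, 1.276, 0.477, 0 → sum = 12.188
V_1 = 12.188 / l_1 = 12.188 / 0.999 = 12.2002… → 12.20

12.20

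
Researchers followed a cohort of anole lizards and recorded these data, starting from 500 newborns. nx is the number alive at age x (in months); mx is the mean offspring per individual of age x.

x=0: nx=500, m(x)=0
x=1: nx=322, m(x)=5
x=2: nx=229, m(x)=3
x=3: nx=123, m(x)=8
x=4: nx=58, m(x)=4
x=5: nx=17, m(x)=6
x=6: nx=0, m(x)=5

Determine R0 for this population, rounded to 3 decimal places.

lx = nx/n0 = nx/500: 1, 0.644, 0.458, 0.246, 0.116, 0.034, 0
lx·mx by age: 0, 3.22, 1.374, 1.968, 0.464, 0.204, 0
R0 = Σ lx·mx = 7.23 → 7.230

7.230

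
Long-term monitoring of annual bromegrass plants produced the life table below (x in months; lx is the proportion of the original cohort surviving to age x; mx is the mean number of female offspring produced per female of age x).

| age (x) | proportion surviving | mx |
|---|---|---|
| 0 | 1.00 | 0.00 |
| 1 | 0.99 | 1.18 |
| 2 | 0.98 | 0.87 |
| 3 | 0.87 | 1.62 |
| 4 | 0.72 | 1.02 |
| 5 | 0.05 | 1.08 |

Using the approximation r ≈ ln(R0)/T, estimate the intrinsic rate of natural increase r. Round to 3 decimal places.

R0 = Σ lx·mx = 0 + 1.1682 + 0.8526 + 1.4094 + 0.7344 + 0.054 = 4.2186
Σ x·lx·mx = 10.3092; T = 10.3092/4.2186 = 2.44375…
r ≈ ln(R0)/T = ln(4.2186)/2.44375… = 0.58906… → 0.589

0.589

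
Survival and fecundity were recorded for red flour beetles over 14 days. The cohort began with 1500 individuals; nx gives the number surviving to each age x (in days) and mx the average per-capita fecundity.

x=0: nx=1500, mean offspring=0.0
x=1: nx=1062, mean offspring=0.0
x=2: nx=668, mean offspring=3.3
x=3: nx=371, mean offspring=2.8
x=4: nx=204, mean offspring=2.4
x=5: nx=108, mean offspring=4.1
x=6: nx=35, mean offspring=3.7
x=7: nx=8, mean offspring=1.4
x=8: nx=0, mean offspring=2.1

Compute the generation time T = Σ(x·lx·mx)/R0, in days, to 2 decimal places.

2.91

lx = nx/n0 = nx/1500: 1, 0.708, 0.44533…, 0.24733…, 0.136, 0.072, 0.02333…, 0.00533…, 0
lx·mx: 0, 0, 1.4696…, 0.692533…, 0.3264, 0.2952, 0.086333…, 0.007467…, 0 → R0 = 2.877533…
x·lx·mx: 0, 0, 2.9392…, 2.0776…, 1.3056, 1.476, 0.518…, 0.052267…, 0 → Σ = 8.368667…
T = 8.368667… / 2.877533… = 2.908278… → 2.91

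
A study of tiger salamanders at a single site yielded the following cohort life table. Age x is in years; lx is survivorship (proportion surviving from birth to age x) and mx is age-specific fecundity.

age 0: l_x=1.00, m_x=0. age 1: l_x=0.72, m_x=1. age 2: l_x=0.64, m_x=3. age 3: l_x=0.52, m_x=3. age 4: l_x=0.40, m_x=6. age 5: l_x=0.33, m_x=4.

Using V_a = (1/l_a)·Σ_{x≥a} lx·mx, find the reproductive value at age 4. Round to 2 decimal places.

9.30

lx·mx for x ≥ 4: 2.4, 1.32 → sum = 3.72
V_4 = 3.72 / l_4 = 3.72 / 0.4 = 9.3 → 9.30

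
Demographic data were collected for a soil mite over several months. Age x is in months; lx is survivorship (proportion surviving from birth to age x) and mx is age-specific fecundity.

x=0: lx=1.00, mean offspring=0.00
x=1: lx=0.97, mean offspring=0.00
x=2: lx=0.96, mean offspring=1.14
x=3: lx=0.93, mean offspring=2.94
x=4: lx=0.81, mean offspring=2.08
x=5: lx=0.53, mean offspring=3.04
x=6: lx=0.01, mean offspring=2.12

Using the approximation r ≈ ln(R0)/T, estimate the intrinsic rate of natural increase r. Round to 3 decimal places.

0.555

R0 = Σ lx·mx = 0 + 0 + 1.0944 + 2.7342 + 1.6848 + 1.6112 + 0.0212 = 7.1458
Σ x·lx·mx = 25.3138; T = 25.3138/7.1458 = 3.54247…
r ≈ ln(R0)/T = ln(7.1458)/3.54247… = 0.55513… → 0.555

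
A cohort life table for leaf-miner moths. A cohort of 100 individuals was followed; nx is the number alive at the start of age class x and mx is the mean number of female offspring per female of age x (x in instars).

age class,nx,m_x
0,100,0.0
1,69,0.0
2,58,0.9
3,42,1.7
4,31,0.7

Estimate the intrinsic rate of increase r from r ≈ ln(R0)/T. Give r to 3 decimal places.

lx = nx/n0 = nx/100: 1, 0.69, 0.58, 0.42, 0.31
R0 = Σ lx·mx = 0 + 0 + 0.522 + 0.714 + 0.217 = 1.453
Σ x·lx·mx = 4.054; T = 4.054/1.453 = 2.79009…
r ≈ ln(R0)/T = ln(1.453)/2.79009… = 0.13391… → 0.134

0.134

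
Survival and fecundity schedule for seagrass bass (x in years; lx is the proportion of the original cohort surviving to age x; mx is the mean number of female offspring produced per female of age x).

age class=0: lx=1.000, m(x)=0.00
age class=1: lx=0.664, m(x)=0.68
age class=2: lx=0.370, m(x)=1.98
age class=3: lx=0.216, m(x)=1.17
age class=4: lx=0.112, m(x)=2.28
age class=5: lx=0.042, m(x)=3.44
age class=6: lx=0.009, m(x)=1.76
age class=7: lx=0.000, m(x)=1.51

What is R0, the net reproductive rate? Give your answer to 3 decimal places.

lx·mx by age: 0, 0.45152, 0.7326, 0.25272, 0.25536, 0.14448, 0.01584, 0
R0 = Σ lx·mx = 1.85252 → 1.853

1.853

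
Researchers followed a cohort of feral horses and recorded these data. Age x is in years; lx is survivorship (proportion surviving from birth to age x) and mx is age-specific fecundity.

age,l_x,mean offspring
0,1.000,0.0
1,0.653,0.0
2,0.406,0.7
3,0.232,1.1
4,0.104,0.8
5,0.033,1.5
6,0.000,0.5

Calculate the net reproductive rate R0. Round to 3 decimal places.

0.672

lx·mx by age: 0, 0, 0.2842, 0.2552, 0.0832, 0.0495, 0
R0 = Σ lx·mx = 0.6721 → 0.672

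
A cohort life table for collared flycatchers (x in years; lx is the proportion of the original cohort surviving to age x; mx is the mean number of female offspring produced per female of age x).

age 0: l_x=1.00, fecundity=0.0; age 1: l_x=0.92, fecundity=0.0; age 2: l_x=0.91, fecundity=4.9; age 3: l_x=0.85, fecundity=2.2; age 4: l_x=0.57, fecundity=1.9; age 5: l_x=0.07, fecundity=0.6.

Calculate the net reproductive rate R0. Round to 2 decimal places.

7.45

lx·mx by age: 0, 0, 4.459, 1.87, 1.083, 0.042
R0 = Σ lx·mx = 7.454 → 7.45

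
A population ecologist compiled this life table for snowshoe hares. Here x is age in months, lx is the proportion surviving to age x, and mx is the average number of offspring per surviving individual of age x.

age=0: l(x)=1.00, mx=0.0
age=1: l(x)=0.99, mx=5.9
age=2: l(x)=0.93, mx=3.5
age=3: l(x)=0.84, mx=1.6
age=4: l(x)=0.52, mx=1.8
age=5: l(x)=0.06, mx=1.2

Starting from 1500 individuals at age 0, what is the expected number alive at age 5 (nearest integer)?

Expected survivors = N0 · l_5 = 1500 × 0.06 = 90 → 90

90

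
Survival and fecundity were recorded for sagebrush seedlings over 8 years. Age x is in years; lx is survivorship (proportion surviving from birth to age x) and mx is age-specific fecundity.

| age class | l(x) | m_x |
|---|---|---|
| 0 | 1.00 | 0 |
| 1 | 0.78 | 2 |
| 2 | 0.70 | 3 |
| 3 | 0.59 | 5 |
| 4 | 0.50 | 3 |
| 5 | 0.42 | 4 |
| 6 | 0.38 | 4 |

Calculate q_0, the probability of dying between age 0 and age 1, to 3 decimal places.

0.220

q_0 = (l_0 − l_1) / l_0 = (1 − 0.78) / 1
     = 0.22 / 1 = 0.22 → 0.220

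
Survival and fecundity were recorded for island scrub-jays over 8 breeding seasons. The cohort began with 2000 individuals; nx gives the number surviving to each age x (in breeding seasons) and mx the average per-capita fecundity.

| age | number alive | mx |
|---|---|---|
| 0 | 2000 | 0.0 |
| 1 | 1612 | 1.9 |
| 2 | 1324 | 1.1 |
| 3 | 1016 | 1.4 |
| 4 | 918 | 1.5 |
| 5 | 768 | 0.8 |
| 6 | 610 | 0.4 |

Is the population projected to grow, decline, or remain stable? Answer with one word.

growing

lx = nx/n0 = nx/2000: 1, 0.806, 0.662, 0.508, 0.459, 0.384, 0.305
R0 = Σ lx·mx = 0 + 1.5314 + 0.7282 + 0.7112 + 0.6885 + 0.3072 + 0.122 = 4.0885
R0 > 1, so the population is growing.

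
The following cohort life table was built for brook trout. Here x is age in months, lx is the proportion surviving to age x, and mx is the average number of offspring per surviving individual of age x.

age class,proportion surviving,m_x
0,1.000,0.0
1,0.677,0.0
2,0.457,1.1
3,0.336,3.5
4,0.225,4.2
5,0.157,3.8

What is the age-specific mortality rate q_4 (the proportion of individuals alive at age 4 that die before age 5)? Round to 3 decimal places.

q_4 = (l_4 − l_5) / l_4 = (0.225 − 0.157) / 0.225
     = 0.068 / 0.225 = 0.302222… → 0.302

0.302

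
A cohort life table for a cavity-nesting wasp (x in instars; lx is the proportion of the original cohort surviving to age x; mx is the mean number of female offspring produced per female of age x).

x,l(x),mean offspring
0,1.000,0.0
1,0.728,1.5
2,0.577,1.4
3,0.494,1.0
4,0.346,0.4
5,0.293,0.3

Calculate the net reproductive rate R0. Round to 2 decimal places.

lx·mx by age: 0, 1.092, 0.8078, 0.494, 0.1384, 0.0879
R0 = Σ lx·mx = 2.6201 → 2.62

2.62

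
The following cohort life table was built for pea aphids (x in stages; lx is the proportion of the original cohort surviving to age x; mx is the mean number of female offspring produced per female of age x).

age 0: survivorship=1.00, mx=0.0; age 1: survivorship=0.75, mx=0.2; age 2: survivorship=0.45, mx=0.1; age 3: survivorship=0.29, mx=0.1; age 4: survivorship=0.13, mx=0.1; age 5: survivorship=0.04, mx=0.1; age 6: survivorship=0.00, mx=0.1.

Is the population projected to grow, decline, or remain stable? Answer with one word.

R0 = Σ lx·mx = 0 + 0.15 + 0.045 + 0.029 + 0.013 + 0.004 + 0 = 0.241
R0 < 1, so the population is declining.

declining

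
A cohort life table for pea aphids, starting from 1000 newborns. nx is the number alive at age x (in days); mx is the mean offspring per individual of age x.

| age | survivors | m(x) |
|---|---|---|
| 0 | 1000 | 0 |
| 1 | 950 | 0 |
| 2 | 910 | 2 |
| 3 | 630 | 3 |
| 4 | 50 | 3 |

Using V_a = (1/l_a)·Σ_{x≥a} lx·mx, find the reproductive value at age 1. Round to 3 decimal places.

lx = nx/n0 = nx/1000: 1, 0.95, 0.91, 0.63, 0.05
lx·mx for x ≥ 1: 0, 1.82, 1.89, 0.15 → sum = 3.86
V_1 = 3.86 / l_1 = 3.86 / 0.95 = 4.063158… → 4.063

4.063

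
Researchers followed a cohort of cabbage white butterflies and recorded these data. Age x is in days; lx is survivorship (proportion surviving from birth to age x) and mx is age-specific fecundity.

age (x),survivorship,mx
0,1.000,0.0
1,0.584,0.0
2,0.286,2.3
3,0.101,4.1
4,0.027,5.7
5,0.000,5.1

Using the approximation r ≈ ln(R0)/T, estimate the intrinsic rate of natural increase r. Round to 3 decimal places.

R0 = Σ lx·mx = 0 + 0 + 0.6578 + 0.4141 + 0.1539 + 0 = 1.2258
Σ x·lx·mx = 3.1735; T = 3.1735/1.2258 = 2.58892…
r ≈ ln(R0)/T = ln(1.2258)/2.58892… = 0.07864… → 0.079

0.079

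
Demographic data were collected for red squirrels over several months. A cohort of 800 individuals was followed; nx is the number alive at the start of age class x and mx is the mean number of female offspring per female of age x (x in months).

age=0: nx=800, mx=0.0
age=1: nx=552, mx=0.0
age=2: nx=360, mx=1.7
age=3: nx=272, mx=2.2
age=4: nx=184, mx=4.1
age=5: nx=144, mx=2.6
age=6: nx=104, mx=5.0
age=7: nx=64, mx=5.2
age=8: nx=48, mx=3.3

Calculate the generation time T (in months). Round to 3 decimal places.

lx = nx/n0 = nx/800: 1, 0.69, 0.45, 0.34, 0.23, 0.18, 0.13, 0.08, 0.06
lx·mx: 0, 0, 0.765, 0.748, 0.943, 0.468, 0.65, 0.416, 0.198 → R0 = 4.188
x·lx·mx: 0, 0, 1.53, 2.244, 3.772, 2.34, 3.9, 2.912, 1.584 → Σ = 18.282
T = 18.282 / 4.188 = 4.36533… → 4.365

4.365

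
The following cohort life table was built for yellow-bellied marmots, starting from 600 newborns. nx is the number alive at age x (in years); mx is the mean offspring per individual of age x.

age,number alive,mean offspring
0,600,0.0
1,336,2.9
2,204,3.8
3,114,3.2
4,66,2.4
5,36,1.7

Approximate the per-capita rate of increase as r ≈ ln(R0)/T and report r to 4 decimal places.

0.6955

lx = nx/n0 = nx/600: 1, 0.56, 0.34, 0.19, 0.11, 0.06
R0 = Σ lx·mx = 0 + 1.624 + 1.292 + 0.608 + 0.264 + 0.102 = 3.89
Σ x·lx·mx = 7.598; T = 7.598/3.89 = 1.95321…
r ≈ ln(R0)/T = ln(3.89)/1.95321… = 0.695474… → 0.6955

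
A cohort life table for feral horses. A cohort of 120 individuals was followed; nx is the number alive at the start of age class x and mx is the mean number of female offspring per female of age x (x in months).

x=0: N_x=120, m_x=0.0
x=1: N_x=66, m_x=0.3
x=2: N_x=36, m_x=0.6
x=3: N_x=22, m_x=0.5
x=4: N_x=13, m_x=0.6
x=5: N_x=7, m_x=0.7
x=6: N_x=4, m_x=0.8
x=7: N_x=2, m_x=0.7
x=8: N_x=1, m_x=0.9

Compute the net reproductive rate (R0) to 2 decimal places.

0.59

lx = nx/n0 = nx/120: 1, 0.55, 0.3, 0.18333…, 0.10833…, 0.05833…, 0.03333…, 0.01667…, 0.00833…
lx·mx by age: 0, 0.165, 0.18, 0.091667…, 0.065…, 0.040833…, 0.026667…, 0.011667…, 0.0075…
R0 = Σ lx·mx = 0.588333… → 0.59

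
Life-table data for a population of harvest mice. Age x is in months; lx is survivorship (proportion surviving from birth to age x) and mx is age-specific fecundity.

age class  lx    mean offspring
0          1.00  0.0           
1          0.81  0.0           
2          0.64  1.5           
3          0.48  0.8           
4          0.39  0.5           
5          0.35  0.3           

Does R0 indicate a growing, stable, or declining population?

R0 = Σ lx·mx = 0 + 0 + 0.96 + 0.384 + 0.195 + 0.105 = 1.644
R0 > 1, so the population is growing.

growing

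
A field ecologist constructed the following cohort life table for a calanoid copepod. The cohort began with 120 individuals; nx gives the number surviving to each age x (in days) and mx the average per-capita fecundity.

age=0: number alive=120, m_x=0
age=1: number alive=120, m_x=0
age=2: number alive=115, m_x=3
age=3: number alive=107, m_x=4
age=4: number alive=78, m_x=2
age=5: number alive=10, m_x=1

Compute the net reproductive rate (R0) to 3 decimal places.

lx = nx/n0 = nx/120: 1, 1, 0.95833…, 0.89167…, 0.65, 0.08333…
lx·mx by age: 0, 0, 2.875…, 3.566667…, 1.3, 0.083333…
R0 = Σ lx·mx = 7.825… → 7.825

7.825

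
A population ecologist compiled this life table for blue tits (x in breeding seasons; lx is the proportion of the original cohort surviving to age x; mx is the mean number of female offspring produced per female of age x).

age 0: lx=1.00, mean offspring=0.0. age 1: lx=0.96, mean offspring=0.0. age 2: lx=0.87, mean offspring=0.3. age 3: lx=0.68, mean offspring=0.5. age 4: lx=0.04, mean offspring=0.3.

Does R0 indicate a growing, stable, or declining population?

R0 = Σ lx·mx = 0 + 0 + 0.261 + 0.34 + 0.012 = 0.613
R0 < 1, so the population is declining.

declining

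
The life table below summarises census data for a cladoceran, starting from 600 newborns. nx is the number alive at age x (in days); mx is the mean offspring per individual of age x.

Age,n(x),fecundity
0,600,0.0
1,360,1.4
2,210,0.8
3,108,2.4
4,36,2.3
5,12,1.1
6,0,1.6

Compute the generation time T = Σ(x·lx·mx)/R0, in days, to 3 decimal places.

1.961

lx = nx/n0 = nx/600: 1, 0.6, 0.35, 0.18, 0.06, 0.02, 0
lx·mx: 0, 0.84, 0.28, 0.432, 0.138, 0.022, 0 → R0 = 1.712
x·lx·mx: 0, 0.84, 0.56, 1.296, 0.552, 0.11, 0 → Σ = 3.358
T = 3.358 / 1.712 = 1.961449… → 1.961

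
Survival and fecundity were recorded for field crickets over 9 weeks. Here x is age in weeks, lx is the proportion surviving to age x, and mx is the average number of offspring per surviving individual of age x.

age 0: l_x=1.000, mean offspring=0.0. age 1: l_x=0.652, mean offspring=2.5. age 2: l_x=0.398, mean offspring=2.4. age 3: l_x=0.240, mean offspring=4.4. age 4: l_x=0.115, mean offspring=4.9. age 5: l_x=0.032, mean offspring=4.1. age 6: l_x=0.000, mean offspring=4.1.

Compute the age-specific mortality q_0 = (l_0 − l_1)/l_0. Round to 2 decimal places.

0.35

q_0 = (l_0 − l_1) / l_0 = (1 − 0.652) / 1
     = 0.348 / 1 = 0.348 → 0.35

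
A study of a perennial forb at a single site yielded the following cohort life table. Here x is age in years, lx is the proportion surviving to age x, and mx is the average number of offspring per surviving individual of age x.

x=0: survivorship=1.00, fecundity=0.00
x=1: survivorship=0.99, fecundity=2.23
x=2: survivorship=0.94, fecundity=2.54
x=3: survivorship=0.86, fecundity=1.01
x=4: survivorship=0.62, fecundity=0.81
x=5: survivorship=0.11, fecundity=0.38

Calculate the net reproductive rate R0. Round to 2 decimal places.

6.01

lx·mx by age: 0, 2.2077, 2.3876, 0.8686, 0.5022, 0.0418
R0 = Σ lx·mx = 6.0079 → 6.01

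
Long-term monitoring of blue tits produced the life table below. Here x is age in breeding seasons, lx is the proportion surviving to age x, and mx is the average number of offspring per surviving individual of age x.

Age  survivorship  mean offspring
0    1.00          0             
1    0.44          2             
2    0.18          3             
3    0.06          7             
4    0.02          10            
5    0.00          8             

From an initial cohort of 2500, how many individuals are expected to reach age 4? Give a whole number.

50

Expected survivors = N0 · l_4 = 2500 × 0.02 = 50 → 50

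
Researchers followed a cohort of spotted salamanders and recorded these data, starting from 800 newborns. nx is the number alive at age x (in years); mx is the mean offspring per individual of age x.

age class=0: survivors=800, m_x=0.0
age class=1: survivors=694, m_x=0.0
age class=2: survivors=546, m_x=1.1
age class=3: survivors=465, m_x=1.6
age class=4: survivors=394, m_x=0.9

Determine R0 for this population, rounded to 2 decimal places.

2.12

lx = nx/n0 = nx/800: 1, 0.8675, 0.6825, 0.58125, 0.4925
lx·mx by age: 0, 0, 0.75075, 0.93, 0.44325
R0 = Σ lx·mx = 2.124 → 2.12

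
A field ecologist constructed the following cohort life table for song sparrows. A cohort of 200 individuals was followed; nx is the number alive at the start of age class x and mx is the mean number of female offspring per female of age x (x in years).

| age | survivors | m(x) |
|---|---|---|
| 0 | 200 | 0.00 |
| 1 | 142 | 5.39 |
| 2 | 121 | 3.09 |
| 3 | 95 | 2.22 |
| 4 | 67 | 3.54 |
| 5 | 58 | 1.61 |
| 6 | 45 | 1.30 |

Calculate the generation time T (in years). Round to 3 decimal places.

lx = nx/n0 = nx/200: 1, 0.71, 0.605, 0.475, 0.335, 0.29, 0.225
lx·mx: 0, 3.8269, 1.86945, 1.0545, 1.1859, 0.4669, 0.2925 → R0 = 8.69615
x·lx·mx: 0, 3.8269, 3.7389, 3.1635, 4.7436, 2.3345, 1.755 → Σ = 19.5624
T = 19.5624 / 8.69615 = 2.249547… → 2.250

2.250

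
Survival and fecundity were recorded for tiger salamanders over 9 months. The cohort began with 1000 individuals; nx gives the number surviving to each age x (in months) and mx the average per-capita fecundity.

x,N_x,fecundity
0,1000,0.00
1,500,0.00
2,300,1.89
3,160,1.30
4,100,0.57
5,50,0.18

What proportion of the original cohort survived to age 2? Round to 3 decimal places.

0.300

l_2 = n_2/n_0 = 300/1000 = 0.3 → 0.300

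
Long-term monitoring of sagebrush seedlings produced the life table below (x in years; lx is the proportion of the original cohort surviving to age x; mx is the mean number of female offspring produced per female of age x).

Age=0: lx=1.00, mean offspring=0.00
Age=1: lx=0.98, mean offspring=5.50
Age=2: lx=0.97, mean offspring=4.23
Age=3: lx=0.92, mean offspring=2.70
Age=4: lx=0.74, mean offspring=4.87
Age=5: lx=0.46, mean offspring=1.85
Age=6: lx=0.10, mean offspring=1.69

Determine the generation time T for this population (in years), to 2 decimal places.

2.45

lx·mx: 0, 5.39, 4.1031, 2.484, 3.6038, 0.851, 0.169 → R0 = 16.6009
x·lx·mx: 0, 5.39, 8.2062, 7.452, 14.4152, 4.255, 1.014 → Σ = 40.7324
T = 40.7324 / 16.6009 = 2.453626… → 2.45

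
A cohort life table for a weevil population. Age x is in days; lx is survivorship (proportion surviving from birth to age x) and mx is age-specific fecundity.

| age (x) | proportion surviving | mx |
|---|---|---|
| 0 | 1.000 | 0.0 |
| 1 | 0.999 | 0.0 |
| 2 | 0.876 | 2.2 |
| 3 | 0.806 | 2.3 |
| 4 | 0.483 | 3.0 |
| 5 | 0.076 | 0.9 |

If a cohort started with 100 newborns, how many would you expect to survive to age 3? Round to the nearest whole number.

81

Expected survivors = N0 · l_3 = 100 × 0.806 = 80.6 → 81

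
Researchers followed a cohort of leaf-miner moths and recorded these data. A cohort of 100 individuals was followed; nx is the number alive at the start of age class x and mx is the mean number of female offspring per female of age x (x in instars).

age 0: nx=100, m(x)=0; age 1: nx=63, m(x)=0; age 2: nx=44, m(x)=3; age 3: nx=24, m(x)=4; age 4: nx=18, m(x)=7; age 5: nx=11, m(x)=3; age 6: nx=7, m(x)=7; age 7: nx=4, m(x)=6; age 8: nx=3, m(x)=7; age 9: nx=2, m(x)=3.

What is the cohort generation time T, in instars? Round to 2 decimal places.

3.91

lx = nx/n0 = nx/100: 1, 0.63, 0.44, 0.24, 0.18, 0.11, 0.07, 0.04, 0.03, 0.02
lx·mx: 0, 0, 1.32, 0.96, 1.26, 0.33, 0.49, 0.24, 0.21, 0.06 → R0 = 4.87
x·lx·mx: 0, 0, 2.64, 2.88, 5.04, 1.65, 2.94, 1.68, 1.68, 0.54 → Σ = 19.05
T = 19.05 / 4.87 = 3.911704… → 3.91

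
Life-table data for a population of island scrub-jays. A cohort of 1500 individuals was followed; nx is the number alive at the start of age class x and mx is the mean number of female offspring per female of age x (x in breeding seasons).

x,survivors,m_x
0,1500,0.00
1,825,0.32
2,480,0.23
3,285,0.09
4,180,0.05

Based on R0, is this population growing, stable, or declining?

lx = nx/n0 = nx/1500: 1, 0.55, 0.32, 0.19, 0.12
R0 = Σ lx·mx = 0 + 0.176 + 0.0736 + 0.0171 + 0.006 = 0.2727
R0 < 1, so the population is declining.

declining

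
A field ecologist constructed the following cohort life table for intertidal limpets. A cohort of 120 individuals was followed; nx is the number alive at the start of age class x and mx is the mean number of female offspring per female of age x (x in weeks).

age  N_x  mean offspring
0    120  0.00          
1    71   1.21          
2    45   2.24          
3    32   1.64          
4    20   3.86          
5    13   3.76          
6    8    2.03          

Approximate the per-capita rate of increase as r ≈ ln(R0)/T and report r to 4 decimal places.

0.4028

lx = nx/n0 = nx/120: 1, 0.59167…, 0.375, 0.26667…, 0.16667…, 0.10833…, 0.06667…
R0 = Σ lx·mx = 0 + 0.71592… + 0.84 + 0.43733… + 0.64333… + 0.40733… + 0.13533… = 3.17925…
Σ x·lx·mx = 9.129917…; T = 9.129917…/3.17925… = 2.87172…
r ≈ ln(R0)/T = ln(3.17925…)/2.87172… = 0.402771… → 0.4028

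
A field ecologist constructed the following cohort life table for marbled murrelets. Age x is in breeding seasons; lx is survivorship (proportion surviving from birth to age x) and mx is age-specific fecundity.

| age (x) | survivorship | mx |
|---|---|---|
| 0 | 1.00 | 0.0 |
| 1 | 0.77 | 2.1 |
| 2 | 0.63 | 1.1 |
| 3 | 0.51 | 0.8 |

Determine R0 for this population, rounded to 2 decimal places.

lx·mx by age: 0, 1.617, 0.693, 0.408
R0 = Σ lx·mx = 2.718 → 2.72

2.72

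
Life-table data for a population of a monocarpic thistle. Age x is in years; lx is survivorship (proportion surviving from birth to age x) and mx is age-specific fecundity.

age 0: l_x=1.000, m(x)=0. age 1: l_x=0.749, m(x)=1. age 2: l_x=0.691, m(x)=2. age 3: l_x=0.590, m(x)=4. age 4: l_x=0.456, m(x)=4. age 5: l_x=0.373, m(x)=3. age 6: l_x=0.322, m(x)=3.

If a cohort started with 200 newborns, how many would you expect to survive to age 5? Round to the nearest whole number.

75

Expected survivors = N0 · l_5 = 200 × 0.373 = 74.6 → 75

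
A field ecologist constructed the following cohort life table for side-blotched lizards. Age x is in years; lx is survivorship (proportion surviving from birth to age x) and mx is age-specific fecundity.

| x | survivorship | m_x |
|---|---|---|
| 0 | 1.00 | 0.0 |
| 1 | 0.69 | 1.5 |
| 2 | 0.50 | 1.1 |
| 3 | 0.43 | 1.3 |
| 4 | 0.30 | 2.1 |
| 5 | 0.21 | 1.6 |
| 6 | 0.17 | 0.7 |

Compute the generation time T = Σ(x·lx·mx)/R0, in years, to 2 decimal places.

2.70

lx·mx: 0, 1.035, 0.55, 0.559, 0.63, 0.336, 0.119 → R0 = 3.229
x·lx·mx: 0, 1.035, 1.1, 1.677, 2.52, 1.68, 0.714 → Σ = 8.726
T = 8.726 / 3.229 = 2.702385… → 2.70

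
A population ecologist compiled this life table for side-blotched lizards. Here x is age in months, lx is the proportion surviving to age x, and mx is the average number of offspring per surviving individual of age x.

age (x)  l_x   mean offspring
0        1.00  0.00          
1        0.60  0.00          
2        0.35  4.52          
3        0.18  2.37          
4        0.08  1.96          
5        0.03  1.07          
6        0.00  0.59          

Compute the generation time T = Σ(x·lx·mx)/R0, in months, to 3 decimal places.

2.381

lx·mx: 0, 0, 1.582, 0.4266, 0.1568, 0.0321, 0 → R0 = 2.1975
x·lx·mx: 0, 0, 3.164, 1.2798, 0.6272, 0.1605, 0 → Σ = 5.2315
T = 5.2315 / 2.1975 = 2.38066… → 2.381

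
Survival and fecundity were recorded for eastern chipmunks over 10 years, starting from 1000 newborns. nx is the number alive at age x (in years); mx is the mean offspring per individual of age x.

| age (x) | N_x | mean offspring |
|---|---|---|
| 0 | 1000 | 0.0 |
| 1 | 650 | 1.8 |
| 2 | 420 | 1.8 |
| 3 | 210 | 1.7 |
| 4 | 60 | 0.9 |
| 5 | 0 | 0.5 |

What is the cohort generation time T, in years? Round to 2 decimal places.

1.70

lx = nx/n0 = nx/1000: 1, 0.65, 0.42, 0.21, 0.06, 0
lx·mx: 0, 1.17, 0.756, 0.357, 0.054, 0 → R0 = 2.337
x·lx·mx: 0, 1.17, 1.512, 1.071, 0.216, 0 → Σ = 3.969
T = 3.969 / 2.337 = 1.698331… → 1.70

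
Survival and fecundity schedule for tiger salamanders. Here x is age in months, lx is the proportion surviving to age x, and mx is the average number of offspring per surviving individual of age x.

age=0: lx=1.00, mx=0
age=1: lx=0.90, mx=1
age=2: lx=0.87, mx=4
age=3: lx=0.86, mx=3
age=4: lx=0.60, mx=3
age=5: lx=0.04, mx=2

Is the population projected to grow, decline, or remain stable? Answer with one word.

growing

R0 = Σ lx·mx = 0 + 0.9 + 3.48 + 2.58 + 1.8 + 0.08 = 8.84
R0 > 1, so the population is growing.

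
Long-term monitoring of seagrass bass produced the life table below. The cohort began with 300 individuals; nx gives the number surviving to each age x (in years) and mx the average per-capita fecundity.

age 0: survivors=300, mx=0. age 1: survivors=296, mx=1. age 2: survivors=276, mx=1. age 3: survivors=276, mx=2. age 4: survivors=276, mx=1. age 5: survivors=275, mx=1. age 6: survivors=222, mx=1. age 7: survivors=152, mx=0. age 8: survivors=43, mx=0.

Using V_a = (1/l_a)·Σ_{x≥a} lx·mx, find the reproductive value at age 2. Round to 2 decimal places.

lx = nx/n0 = nx/300: 1, 0.98667…, 0.92, 0.92, 0.92, 0.91667…, 0.74, 0.50667…, 0.14333…
lx·mx for x ≥ 2: 0.92, 1.84, 0.92, 0.916667…, 0.74, 0, 0 → sum = 5.336667…
V_2 = 5.336667… / l_2 = 5.336667… / 0.92 = 5.800725… → 5.80

5.80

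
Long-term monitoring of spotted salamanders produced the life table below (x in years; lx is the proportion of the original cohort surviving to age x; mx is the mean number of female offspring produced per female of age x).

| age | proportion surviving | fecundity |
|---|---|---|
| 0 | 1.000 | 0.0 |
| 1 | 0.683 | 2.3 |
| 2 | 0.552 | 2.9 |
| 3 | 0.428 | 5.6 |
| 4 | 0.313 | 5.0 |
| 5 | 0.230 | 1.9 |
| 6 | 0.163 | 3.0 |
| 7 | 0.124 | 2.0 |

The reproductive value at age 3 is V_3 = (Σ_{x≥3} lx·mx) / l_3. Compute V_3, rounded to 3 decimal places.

lx·mx for x ≥ 3: 2.3968, 1.565, 0.437, 0.489, 0.248 → sum = 5.1358
V_3 = 5.1358 / l_3 = 5.1358 / 0.428 = 11.999533… → 12.000

12.000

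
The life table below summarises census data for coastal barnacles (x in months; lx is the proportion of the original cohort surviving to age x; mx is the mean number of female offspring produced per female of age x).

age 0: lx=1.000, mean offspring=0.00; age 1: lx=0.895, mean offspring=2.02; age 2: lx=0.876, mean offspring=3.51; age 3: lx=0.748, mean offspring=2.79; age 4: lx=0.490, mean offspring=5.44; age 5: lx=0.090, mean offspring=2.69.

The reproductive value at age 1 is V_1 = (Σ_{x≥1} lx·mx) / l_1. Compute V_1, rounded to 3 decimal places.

11.036

lx·mx for x ≥ 1: 1.8079, 3.07476, 2.08692, 2.6656, 0.2421 → sum = 9.87728
V_1 = 9.87728 / l_1 = 9.87728 / 0.895 = 11.036067… → 11.036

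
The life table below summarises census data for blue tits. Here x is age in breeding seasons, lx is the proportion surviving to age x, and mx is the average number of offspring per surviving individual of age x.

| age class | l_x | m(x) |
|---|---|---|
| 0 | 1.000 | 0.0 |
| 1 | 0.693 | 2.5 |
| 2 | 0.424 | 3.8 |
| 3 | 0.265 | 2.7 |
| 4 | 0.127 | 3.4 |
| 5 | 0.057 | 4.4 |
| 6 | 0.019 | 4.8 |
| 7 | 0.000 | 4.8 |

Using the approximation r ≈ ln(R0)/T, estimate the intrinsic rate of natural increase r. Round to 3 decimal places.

R0 = Σ lx·mx = 0 + 1.7325 + 1.6112 + 0.7155 + 0.4318 + 0.2508 + 0.0912 + 0 = 4.833
Σ x·lx·mx = 10.6298; T = 10.6298/4.833 = 2.19942…
r ≈ ln(R0)/T = ln(4.833)/2.19942… = 0.71631… → 0.716

0.716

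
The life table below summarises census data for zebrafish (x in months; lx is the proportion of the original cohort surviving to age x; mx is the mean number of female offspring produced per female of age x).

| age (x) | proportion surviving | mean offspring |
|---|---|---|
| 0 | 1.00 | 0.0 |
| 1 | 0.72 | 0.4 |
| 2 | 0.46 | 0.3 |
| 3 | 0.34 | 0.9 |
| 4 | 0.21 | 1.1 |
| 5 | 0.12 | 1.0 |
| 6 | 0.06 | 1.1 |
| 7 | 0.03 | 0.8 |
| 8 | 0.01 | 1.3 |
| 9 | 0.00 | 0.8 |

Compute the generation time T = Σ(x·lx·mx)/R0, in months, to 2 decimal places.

3.10

lx·mx: 0, 0.288, 0.138, 0.306, 0.231, 0.12, 0.066, 0.024, 0.013, 0 → R0 = 1.186
x·lx·mx: 0, 0.288, 0.276, 0.918, 0.924, 0.6, 0.396, 0.168, 0.104, 0 → Σ = 3.674
T = 3.674 / 1.186 = 3.097808… → 3.10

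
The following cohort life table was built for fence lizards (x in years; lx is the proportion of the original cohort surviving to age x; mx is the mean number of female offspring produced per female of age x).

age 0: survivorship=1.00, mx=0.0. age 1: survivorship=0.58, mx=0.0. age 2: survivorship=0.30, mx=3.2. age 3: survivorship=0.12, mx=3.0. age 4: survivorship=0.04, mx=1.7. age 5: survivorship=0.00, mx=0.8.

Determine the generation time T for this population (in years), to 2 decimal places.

2.36

lx·mx: 0, 0, 0.96, 0.36, 0.068, 0 → R0 = 1.388
x·lx·mx: 0, 0, 1.92, 1.08, 0.272, 0 → Σ = 3.272
T = 3.272 / 1.388 = 2.357349… → 2.36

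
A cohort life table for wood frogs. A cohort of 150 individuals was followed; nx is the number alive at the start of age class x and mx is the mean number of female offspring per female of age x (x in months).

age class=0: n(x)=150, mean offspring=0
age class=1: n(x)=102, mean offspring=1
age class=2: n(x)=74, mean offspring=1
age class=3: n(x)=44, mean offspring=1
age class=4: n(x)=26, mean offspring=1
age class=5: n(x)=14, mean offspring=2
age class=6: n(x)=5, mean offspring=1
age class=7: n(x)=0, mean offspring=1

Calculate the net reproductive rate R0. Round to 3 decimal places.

lx = nx/n0 = nx/150: 1, 0.68, 0.49333…, 0.29333…, 0.17333…, 0.09333…, 0.03333…, 0
lx·mx by age: 0, 0.68, 0.493333…, 0.293333…, 0.173333…, 0.186667…, 0.033333…, 0
R0 = Σ lx·mx = 1.86… → 1.860

1.860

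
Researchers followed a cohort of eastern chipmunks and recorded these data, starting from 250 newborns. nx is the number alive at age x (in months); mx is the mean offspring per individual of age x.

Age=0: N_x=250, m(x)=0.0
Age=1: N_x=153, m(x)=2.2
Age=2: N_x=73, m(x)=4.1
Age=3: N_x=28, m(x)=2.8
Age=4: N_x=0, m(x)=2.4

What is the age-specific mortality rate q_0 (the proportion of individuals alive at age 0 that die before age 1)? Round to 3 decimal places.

lx = nx/n0 = nx/250: 1, 0.612, 0.292, 0.112, 0
q_0 = (l_0 − l_1) / l_0 = (1 − 0.612) / 1
     = 0.388 / 1 = 0.388 → 0.388

0.388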